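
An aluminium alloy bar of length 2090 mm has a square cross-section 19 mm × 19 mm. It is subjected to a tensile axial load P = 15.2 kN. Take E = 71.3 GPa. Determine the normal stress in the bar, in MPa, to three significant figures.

42.1 MPa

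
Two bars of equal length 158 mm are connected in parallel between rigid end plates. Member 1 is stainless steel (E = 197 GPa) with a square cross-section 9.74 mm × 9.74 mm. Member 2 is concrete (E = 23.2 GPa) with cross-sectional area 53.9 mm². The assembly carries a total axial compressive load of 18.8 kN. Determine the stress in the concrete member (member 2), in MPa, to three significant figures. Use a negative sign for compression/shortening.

-21.9 MPa

A_1 = 94.87 mm².
Equal strain + equilibrium ⇒ each member carries load in proportion to AE: A₁E₁ = 18690000 N, A₂E₂ = 1250000 N, ΣAE = 19940000 N.
σ₂ = P·E₂/ΣAE = -18800·23200/19940000 = -21.87 MPa.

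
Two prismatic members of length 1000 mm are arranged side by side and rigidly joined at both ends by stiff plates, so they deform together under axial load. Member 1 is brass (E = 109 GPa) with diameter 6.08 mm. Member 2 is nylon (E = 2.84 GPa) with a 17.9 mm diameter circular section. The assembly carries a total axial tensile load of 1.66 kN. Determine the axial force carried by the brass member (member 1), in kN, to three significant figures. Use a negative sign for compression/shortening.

A_1 = 29.03 mm².
A_2 = 251.6 mm².
Equal strain + equilibrium ⇒ each member carries load in proportion to AE: A₁E₁ = 3165000 N, A₂E₂ = 714700 N, ΣAE = 3879000 N.
F₁ = P·A₁E₁/ΣAE = 1660·3165000/3879000 = 1354 N.

1.35 kN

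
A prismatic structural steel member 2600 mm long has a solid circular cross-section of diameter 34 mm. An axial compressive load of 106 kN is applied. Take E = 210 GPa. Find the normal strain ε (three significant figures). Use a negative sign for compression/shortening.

-5.56e-04

A = 907.9 mm².
σ = N/A = -116.8 MPa; ε = σ/E = -116.8/210000 = -5.560e-04.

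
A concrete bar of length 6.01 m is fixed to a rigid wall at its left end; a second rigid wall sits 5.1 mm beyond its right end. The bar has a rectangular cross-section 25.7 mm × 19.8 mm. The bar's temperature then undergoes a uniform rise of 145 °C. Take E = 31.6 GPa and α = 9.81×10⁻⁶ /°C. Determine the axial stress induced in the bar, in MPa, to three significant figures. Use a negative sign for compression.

Free thermal expansion αLΔT = 9.81e-6 · 6010 · 145 = 8.549 mm.
The walls engage after the gap closes; constrained expansion = 8.549 − 5.1 = 3.449 mm.
The walls impose strain ε = −(3.449)/6010 = -5.7386e-04; σ = Eε = 31600 · -5.7386e-04 = -18.13 MPa.

-18.1 MPa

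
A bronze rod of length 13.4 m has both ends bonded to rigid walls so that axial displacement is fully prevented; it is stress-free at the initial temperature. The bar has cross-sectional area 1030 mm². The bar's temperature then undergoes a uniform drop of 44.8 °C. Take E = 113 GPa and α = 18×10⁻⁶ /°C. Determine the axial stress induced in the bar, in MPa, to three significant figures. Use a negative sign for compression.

91.1 MPa

Free thermal expansion αLΔT = 18e-6 · 13400 · -44.8 = -10.81 mm.
The walls impose strain ε = −(-10.81)/13400 = 8.0640e-04; σ = Eε = 113000 · 8.0640e-04 = 91.12 MPa.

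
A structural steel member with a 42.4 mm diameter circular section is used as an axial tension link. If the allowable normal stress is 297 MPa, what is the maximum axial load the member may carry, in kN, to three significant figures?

A = 1412 mm².
P_max = σ_allow · A = 297 · 1412 = 419400 N = 419.4 kN.

419 kN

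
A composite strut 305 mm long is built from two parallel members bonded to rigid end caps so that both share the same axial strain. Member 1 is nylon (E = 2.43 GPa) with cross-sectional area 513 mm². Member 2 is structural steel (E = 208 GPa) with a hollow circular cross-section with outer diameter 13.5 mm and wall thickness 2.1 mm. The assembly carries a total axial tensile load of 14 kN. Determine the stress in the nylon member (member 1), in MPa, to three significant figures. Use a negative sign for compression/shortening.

A_2 = 75.21 mm².
Equal strain + equilibrium ⇒ each member carries load in proportion to AE: A₁E₁ = 1247000 N, A₂E₂ = 15640000 N, ΣAE = 16890000 N.
σ₁ = P·E₁/ΣAE = 14000·2430/16890000 = 2.014 MPa.

2.01 MPa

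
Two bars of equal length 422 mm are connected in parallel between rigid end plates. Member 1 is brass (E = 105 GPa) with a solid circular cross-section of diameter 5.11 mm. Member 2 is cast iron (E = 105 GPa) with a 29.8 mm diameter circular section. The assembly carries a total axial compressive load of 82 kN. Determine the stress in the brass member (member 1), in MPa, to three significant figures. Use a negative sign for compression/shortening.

A_1 = 20.51 mm².
A_2 = 697.5 mm².
Equal strain + equilibrium ⇒ each member carries load in proportion to AE: A₁E₁ = 2153000 N, A₂E₂ = 73230000 N, ΣAE = 75390000 N.
σ₁ = P·E₁/ΣAE = -82000·105000/75390000 = -114.2 MPa.

-114 MPa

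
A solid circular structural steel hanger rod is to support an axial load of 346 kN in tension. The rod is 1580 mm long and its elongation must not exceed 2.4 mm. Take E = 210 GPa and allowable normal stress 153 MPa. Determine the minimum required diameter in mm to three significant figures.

53.7 mm

Required area A ≥ P/σ_allow = 346000/153 = 2261 mm².
For a solid circular section, d ≥ √(4A/π) = 53.66 mm.
Elongation limit: A ≥ PL/(Eδ_allow) = 346000·1580/(210000·2.4) = 1085 mm² ⇒ d ≥ 37.16 mm.
The stress limit governs.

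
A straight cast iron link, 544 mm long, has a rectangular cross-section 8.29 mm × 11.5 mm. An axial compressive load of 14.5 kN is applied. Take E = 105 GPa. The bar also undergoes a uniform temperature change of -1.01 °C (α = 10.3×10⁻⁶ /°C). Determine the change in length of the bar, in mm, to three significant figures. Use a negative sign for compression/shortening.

A = 95.33 mm².
δ_mech = NL/(AE) = -14500·544/(95.33·105000) = -0.788 mm.
δ_thermal = αLΔT = 10.3e-6·544·-1.01 = -0.005659 mm.
δ = δ_mech + δ_thermal = -0.7937 mm.

-0.794 mm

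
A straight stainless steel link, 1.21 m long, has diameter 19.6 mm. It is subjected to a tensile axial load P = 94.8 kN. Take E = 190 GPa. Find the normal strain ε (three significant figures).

A = 301.7 mm².
σ = N/A = 314.2 MPa; ε = σ/E = 314.2/190000 = 1.654e-03.

0.00165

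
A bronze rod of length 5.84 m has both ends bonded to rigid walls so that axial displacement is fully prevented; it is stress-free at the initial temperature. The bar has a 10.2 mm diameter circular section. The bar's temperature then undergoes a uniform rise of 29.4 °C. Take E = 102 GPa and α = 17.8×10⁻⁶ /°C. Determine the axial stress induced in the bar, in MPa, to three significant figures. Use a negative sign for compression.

Free thermal expansion αLΔT = 17.8e-6 · 5840 · 29.4 = 3.056 mm.
The walls impose strain ε = −(3.056)/5840 = -5.2332e-04; σ = Eε = 102000 · -5.2332e-04 = -53.38 MPa.

-53.4 MPa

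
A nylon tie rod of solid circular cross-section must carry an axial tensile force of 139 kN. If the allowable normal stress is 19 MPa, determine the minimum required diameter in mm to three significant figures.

96.5 mm

Required area A ≥ P/σ_allow = 139000/19 = 7316 mm².
For a solid circular section, d ≥ √(4A/π) = 96.51 mm.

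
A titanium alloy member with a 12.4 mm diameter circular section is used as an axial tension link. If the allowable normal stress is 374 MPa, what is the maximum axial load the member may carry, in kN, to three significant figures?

A = 120.8 mm².
P_max = σ_allow · A = 374 · 120.8 = 45170 N = 45.17 kN.

45.2 kN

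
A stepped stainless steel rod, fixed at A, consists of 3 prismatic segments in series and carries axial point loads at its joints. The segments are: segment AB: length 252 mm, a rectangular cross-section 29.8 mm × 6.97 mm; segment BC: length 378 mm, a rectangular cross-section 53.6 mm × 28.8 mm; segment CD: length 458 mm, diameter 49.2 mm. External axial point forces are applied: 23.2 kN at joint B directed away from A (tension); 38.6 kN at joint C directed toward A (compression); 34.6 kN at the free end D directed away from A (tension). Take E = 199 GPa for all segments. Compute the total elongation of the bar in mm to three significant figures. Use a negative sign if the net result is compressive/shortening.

0.154 mm

Internal axial forces (sectioning from the free end, tension +): N_CD = 34.6 kN, N_BC = -4 kN, N_AB = 19.2 kN.
A_AB = 207.7 mm².
A_BC = 1544 mm².
A_CD = 1901 mm².
δ_AB = 19200·252/(207.7·199000) = 0.1171 mm
δ_BC = -4000·378/(1544·199000) = -0.004922 mm
δ_CD = 34600·458/(1901·199000) = 0.04189 mm
δ = Σδ_i = 0.154 mm.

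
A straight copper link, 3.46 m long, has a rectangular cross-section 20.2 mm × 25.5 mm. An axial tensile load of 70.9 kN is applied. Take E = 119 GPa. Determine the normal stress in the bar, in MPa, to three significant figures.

A = 515.1 mm².
σ = N/A = 70900/515.1 = 137.6 MPa.

138 MPa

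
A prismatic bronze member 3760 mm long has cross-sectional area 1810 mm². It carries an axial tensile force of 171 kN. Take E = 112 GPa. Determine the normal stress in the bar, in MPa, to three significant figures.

σ = N/A = 171000/1810 = 94.48 MPa.

94.5 MPa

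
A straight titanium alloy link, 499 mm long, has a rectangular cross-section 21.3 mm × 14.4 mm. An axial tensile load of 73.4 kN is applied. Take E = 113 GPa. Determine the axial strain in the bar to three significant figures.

0.00212

A = 306.7 mm².
σ = N/A = 239.3 MPa; ε = σ/E = 239.3/113000 = 2.118e-03.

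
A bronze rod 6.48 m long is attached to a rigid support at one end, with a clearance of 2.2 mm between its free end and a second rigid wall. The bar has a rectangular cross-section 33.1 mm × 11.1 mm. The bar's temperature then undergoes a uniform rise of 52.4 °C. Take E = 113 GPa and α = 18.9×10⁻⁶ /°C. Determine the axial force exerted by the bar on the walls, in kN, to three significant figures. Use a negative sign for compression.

Free thermal expansion αLΔT = 18.9e-6 · 6480 · 52.4 = 6.418 mm.
The walls engage after the gap closes; constrained expansion = 6.418 − 2.2 = 4.218 mm.
The walls impose strain ε = −(4.218)/6480 = -6.5085e-04; σ = Eε = 113000 · -6.5085e-04 = -73.55 MPa.
Wall reaction R = σ·A = -73.55·367.4 = -27020 N = -27.02 kN.

-27.0 kN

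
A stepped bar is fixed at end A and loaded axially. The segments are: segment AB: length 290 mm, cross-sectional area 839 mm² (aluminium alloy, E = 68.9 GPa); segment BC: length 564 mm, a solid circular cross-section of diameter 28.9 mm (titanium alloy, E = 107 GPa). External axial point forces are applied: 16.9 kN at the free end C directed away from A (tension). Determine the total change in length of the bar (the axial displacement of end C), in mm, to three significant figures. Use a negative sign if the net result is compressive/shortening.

0.221 mm

Internal axial forces (sectioning from the free end, tension +): N_BC = 16.9 kN, N_AB = 16.9 kN.
A_BC = 656 mm².
δ_AB = 16900·290/(839·68900) = 0.08478 mm
δ_BC = 16900·564/(656·107000) = 0.1358 mm
δ = Σδ_i = 0.2206 mm.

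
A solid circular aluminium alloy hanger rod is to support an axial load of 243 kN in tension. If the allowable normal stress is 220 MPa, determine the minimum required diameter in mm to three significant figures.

37.5 mm

Required area A ≥ P/σ_allow = 243000/220 = 1105 mm².
For a solid circular section, d ≥ √(4A/π) = 37.5 mm.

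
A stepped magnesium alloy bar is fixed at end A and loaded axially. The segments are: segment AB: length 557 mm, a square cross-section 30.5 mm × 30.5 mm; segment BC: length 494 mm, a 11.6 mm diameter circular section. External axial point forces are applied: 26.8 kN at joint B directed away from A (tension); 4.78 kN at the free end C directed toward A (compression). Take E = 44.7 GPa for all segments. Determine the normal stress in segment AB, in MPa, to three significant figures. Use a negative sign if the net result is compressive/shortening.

23.7 MPa

Internal axial forces (sectioning from the free end, tension +): N_BC = -4.78 kN, N_AB = 22.02 kN.
A_AB = 930.2 mm².
σ_AB = N_AB/A_AB = 22020/930.2 = 23.67 MPa.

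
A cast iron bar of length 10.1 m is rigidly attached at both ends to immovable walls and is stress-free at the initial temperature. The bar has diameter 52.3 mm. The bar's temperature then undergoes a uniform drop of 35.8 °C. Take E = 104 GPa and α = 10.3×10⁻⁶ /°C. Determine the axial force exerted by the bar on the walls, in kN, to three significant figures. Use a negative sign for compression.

Free thermal expansion αLΔT = 10.3e-6 · 10100 · -35.8 = -3.724 mm.
The walls impose strain ε = −(-3.724)/10100 = 3.6874e-04; σ = Eε = 104000 · 3.6874e-04 = 38.35 MPa.
Wall reaction R = σ·A = 38.35·2148 = 82380 N = 82.38 kN.

82.4 kN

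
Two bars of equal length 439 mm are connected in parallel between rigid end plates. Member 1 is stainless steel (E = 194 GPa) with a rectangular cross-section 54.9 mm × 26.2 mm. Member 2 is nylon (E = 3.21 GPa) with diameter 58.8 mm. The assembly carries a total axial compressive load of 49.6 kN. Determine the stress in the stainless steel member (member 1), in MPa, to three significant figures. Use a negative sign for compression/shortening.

-33.4 MPa

A_1 = 1438 mm².
A_2 = 2715 mm².
Equal strain + equilibrium ⇒ each member carries load in proportion to AE: A₁E₁ = 279000000 N, A₂E₂ = 8717000 N, ΣAE = 287800000 N.
σ₁ = P·E₁/ΣAE = -49600·194000/287800000 = -33.44 MPa.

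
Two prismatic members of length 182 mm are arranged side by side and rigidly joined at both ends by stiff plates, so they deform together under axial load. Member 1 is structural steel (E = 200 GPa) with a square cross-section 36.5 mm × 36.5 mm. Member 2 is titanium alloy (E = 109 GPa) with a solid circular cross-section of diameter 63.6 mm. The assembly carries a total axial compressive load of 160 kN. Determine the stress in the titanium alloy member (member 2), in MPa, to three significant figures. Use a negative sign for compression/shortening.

-28.5 MPa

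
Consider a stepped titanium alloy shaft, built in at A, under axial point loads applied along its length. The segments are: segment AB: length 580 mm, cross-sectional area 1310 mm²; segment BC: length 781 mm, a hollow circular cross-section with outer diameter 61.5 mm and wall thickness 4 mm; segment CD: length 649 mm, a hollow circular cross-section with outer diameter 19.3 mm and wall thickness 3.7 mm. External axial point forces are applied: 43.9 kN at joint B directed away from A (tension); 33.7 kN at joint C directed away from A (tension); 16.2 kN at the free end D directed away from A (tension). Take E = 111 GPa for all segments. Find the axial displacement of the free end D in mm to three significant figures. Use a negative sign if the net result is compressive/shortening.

Internal axial forces (sectioning from the free end, tension +): N_CD = 16.2 kN, N_BC = 49.9 kN, N_AB = 93.8 kN.
A_BC = 722.6 mm².
A_CD = 181.3 mm².
δ_AB = 93800·580/(1310·111000) = 0.3741 mm
δ_BC = 49900·781/(722.6·111000) = 0.4859 mm
δ_CD = 16200·649/(181.3·111000) = 0.5223 mm
δ = Σδ_i = 1.382 mm.

1.38 mm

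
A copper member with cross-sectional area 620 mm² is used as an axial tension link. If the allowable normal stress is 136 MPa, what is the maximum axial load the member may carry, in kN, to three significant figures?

84.3 kN

P_max = σ_allow · A = 136 · 620 = 84320 N = 84.32 kN.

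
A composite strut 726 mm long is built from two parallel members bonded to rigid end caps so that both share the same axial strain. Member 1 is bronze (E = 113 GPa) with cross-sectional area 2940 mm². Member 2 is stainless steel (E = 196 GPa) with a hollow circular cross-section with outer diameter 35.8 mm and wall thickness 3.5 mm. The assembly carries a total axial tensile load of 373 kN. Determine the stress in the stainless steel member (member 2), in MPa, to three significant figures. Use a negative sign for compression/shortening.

182 MPa

A_2 = 355.2 mm².
Equal strain + equilibrium ⇒ each member carries load in proportion to AE: A₁E₁ = 332200000 N, A₂E₂ = 69610000 N, ΣAE = 401800000 N.
σ₂ = P·E₂/ΣAE = 373000·196000/401800000 = 181.9 MPa.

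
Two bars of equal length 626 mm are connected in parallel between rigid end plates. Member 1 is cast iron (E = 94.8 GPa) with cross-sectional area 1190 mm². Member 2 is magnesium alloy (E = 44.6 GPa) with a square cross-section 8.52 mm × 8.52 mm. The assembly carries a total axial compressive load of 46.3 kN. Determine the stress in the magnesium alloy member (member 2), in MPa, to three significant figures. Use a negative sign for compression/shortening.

A_2 = 72.59 mm².
Equal strain + equilibrium ⇒ each member carries load in proportion to AE: A₁E₁ = 112800000 N, A₂E₂ = 3238000 N, ΣAE = 116000000 N.
σ₂ = P·E₂/ΣAE = -46300·44600/116000000 = -17.79 MPa.

-17.8 MPa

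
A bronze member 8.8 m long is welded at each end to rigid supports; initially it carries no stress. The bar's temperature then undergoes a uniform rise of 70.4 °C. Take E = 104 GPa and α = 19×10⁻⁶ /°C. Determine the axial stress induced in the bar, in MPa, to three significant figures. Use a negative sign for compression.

Free thermal expansion αLΔT = 19e-6 · 8800 · 70.4 = 11.77 mm.
The walls impose strain ε = −(11.77)/8800 = -1.3376e-03; σ = Eε = 104000 · -1.3376e-03 = -139.1 MPa.

-139 MPa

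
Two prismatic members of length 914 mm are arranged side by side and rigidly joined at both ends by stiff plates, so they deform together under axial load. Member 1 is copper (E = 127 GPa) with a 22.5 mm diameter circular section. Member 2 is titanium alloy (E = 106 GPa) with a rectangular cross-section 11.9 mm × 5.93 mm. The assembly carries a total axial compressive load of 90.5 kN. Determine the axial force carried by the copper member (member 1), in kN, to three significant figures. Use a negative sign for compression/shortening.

-78.8 kN

A_1 = 397.6 mm².
A_2 = 70.57 mm².
Equal strain + equilibrium ⇒ each member carries load in proportion to AE: A₁E₁ = 50500000 N, A₂E₂ = 7480000 N, ΣAE = 57980000 N.
F₁ = P·A₁E₁/ΣAE = -90500·50500000/57980000 = -78820 N.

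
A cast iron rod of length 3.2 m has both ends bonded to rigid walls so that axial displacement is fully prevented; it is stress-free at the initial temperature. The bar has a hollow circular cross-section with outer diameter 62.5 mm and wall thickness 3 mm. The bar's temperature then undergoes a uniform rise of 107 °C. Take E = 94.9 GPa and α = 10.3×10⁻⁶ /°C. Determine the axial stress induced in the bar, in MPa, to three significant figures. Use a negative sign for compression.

-105 MPa

Free thermal expansion αLΔT = 10.3e-6 · 3200 · 107 = 3.527 mm.
The walls impose strain ε = −(3.527)/3200 = -1.1021e-03; σ = Eε = 94900 · -1.1021e-03 = -104.6 MPa.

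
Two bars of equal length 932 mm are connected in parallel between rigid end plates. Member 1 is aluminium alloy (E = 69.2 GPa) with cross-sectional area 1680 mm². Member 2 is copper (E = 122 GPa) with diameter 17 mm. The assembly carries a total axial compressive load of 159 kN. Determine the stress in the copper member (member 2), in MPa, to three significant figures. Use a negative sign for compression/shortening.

-135 MPa

A_2 = 227 mm².
Equal strain + equilibrium ⇒ each member carries load in proportion to AE: A₁E₁ = 116300000 N, A₂E₂ = 27690000 N, ΣAE = 143900000 N.
σ₂ = P·E₂/ΣAE = -159000·122000/143900000 = -134.8 MPa.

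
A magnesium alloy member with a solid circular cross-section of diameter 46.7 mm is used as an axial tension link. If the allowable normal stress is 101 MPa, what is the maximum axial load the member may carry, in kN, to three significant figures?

A = 1713 mm².
P_max = σ_allow · A = 101 · 1713 = 173000 N = 173 kN.

173 kN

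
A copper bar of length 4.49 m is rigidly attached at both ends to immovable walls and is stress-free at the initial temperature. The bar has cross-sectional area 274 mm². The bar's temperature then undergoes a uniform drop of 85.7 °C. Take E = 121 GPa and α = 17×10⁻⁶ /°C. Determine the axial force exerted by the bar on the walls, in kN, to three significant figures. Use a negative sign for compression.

48.3 kN

Free thermal expansion αLΔT = 17e-6 · 4490 · -85.7 = -6.541 mm.
The walls impose strain ε = −(-6.541)/4490 = 1.4569e-03; σ = Eε = 121000 · 1.4569e-03 = 176.3 MPa.
Wall reaction R = σ·A = 176.3·274 = 48300 N = 48.3 kN.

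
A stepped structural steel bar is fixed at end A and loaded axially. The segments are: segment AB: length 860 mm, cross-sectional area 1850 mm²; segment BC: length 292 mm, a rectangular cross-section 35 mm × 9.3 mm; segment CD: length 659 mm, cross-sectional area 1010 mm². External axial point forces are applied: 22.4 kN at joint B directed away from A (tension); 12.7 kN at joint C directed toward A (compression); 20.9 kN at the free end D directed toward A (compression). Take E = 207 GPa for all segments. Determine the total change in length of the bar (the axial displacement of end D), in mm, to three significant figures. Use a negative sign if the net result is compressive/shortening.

Internal axial forces (sectioning from the free end, tension +): N_CD = -20.9 kN, N_BC = -33.6 kN, N_AB = -11.2 kN.
A_BC = 325.5 mm².
δ_AB = -11200·860/(1850·207000) = -0.02515 mm
δ_BC = -33600·292/(325.5·207000) = -0.1456 mm
δ_CD = -20900·659/(1010·207000) = -0.06588 mm
δ = Σδ_i = -0.2366 mm.

-0.237 mm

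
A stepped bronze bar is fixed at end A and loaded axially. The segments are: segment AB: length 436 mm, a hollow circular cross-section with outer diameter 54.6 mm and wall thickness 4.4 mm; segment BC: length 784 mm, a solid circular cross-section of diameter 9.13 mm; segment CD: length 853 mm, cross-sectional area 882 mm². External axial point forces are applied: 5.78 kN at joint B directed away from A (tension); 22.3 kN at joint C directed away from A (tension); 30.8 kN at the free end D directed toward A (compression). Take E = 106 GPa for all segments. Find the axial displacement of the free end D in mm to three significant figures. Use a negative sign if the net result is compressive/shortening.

-1.26 mm

Internal axial forces (sectioning from the free end, tension +): N_CD = -30.8 kN, N_BC = -8.5 kN, N_AB = -2.72 kN.
A_AB = 693.9 mm².
A_BC = 65.47 mm².
δ_AB = -2720·436/(693.9·106000) = -0.01612 mm
δ_BC = -8500·784/(65.47·106000) = -0.9603 mm
δ_CD = -30800·853/(882·106000) = -0.281 mm
δ = Σδ_i = -1.257 mm.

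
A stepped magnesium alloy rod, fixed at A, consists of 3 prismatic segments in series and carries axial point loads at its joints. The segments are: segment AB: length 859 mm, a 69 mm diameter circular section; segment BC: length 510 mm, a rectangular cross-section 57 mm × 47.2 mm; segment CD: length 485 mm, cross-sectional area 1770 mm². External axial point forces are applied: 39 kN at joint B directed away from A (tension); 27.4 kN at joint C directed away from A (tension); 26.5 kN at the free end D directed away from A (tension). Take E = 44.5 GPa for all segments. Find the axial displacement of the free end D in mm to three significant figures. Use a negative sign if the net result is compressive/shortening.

0.872 mm

Internal axial forces (sectioning from the free end, tension +): N_CD = 26.5 kN, N_BC = 53.9 kN, N_AB = 92.9 kN.
A_AB = 3739 mm².
A_BC = 2690 mm².
δ_AB = 92900·859/(3739·44500) = 0.4796 mm
δ_BC = 53900·510/(2690·44500) = 0.2296 mm
δ_CD = 26500·485/(1770·44500) = 0.1632 mm
δ = Σδ_i = 0.8724 mm.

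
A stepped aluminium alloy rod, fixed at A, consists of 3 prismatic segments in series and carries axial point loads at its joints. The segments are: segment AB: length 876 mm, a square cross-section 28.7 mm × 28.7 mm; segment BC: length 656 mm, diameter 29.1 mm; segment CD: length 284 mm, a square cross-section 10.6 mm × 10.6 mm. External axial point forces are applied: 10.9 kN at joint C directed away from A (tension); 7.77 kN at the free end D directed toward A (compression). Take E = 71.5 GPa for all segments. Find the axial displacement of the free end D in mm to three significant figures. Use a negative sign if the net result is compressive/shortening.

-0.185 mm

Internal axial forces (sectioning from the free end, tension +): N_CD = -7.77 kN, N_BC = 3.13 kN, N_AB = 3.13 kN.
A_AB = 823.7 mm².
A_BC = 665.1 mm².
A_CD = 112.4 mm².
δ_AB = 3130·876/(823.7·71500) = 0.04656 mm
δ_BC = 3130·656/(665.1·71500) = 0.04318 mm
δ_CD = -7770·284/(112.4·71500) = -0.2747 mm
δ = Σδ_i = -0.1849 mm.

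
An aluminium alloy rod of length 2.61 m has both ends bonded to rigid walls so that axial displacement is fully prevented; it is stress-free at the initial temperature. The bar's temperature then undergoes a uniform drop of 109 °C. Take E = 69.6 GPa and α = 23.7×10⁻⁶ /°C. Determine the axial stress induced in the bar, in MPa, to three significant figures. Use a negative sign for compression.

Free thermal expansion αLΔT = 23.7e-6 · 2610 · -109 = -6.742 mm.
The walls impose strain ε = −(-6.742)/2610 = 2.5833e-03; σ = Eε = 69600 · 2.5833e-03 = 179.8 MPa.

180 MPa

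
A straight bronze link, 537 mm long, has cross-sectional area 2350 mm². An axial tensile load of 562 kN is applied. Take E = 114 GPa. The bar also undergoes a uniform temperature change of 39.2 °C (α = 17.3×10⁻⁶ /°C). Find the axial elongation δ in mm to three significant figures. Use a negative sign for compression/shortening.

1.49 mm

δ_mech = NL/(AE) = 562000·537/(2350·114000) = 1.127 mm.
δ_thermal = αLΔT = 17.3e-6·537·39.2 = 0.3642 mm.
δ = δ_mech + δ_thermal = 1.491 mm.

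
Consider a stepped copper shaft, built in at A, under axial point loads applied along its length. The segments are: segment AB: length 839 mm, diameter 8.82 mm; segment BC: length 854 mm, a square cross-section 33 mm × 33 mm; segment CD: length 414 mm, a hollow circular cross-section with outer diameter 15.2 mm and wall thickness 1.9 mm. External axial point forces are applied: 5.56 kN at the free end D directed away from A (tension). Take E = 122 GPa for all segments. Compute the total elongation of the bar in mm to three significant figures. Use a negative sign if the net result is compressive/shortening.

0.899 mm

Internal axial forces (sectioning from the free end, tension +): N_CD = 5.56 kN, N_BC = 5.56 kN, N_AB = 5.56 kN.
A_AB = 61.1 mm².
A_BC = 1089 mm².
A_CD = 79.39 mm².
δ_AB = 5560·839/(61.1·122000) = 0.6258 mm
δ_BC = 5560·854/(1089·122000) = 0.03574 mm
δ_CD = 5560·414/(79.39·122000) = 0.2377 mm
δ = Σδ_i = 0.8992 mm.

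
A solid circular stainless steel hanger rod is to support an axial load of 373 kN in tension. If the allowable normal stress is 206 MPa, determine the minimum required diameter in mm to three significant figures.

48.0 mm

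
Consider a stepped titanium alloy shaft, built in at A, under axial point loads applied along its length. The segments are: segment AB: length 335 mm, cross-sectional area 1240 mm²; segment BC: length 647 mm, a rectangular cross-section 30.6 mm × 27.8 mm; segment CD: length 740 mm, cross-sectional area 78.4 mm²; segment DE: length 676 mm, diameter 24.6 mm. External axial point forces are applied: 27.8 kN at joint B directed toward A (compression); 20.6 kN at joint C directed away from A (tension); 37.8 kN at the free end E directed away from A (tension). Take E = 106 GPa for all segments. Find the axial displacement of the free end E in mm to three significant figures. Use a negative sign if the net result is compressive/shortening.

4.37 mm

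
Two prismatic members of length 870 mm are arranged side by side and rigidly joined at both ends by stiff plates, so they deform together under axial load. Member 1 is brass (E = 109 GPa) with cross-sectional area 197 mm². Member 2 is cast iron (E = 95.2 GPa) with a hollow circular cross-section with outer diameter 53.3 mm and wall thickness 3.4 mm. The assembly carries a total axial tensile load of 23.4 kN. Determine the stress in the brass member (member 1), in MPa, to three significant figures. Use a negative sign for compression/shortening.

A_2 = 533 mm².
Equal strain + equilibrium ⇒ each member carries load in proportion to AE: A₁E₁ = 21470000 N, A₂E₂ = 50740000 N, ΣAE = 72210000 N.
σ₁ = P·E₁/ΣAE = 23400·109000/72210000 = 35.32 MPa.

35.3 MPa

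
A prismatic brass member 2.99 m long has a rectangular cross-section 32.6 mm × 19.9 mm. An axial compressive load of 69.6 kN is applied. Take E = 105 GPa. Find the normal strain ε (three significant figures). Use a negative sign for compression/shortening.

-0.00102

A = 648.7 mm².
σ = N/A = -107.3 MPa; ε = σ/E = -107.3/105000 = -1.022e-03.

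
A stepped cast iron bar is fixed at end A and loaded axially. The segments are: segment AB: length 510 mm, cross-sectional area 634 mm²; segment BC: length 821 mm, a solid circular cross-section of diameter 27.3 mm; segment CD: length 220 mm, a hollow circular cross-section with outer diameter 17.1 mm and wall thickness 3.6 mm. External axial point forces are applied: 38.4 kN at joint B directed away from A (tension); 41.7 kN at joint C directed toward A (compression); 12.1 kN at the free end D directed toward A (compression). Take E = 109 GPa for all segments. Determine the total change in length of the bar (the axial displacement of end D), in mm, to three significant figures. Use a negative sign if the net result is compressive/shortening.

-0.966 mm

Internal axial forces (sectioning from the free end, tension +): N_CD = -12.1 kN, N_BC = -53.8 kN, N_AB = -15.4 kN.
A_BC = 585.3 mm².
A_CD = 152.7 mm².
δ_AB = -15400·510/(634·109000) = -0.1137 mm
δ_BC = -53800·821/(585.3·109000) = -0.6923 mm
δ_CD = -12100·220/(152.7·109000) = -0.16 mm
δ = Σδ_i = -0.9659 mm.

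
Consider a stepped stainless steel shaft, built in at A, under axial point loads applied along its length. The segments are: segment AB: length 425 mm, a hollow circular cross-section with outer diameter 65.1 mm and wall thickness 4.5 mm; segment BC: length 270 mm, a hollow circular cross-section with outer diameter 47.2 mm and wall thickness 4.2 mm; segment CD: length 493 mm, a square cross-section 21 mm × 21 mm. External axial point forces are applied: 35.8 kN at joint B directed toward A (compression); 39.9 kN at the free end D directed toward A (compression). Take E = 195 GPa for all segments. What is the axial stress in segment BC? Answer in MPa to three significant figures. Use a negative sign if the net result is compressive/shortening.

-70.3 MPa

Internal axial forces (sectioning from the free end, tension +): N_CD = -39.9 kN, N_BC = -39.9 kN, N_AB = -75.7 kN.
A_BC = 567.4 mm².
σ_BC = N_BC/A_BC = -39900/567.4 = -70.32 MPa.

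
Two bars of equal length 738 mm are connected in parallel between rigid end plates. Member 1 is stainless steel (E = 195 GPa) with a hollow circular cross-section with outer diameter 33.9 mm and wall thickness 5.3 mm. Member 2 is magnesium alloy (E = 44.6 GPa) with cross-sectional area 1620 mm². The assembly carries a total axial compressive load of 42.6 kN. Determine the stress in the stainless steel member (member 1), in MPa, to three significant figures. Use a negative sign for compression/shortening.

A_1 = 476.2 mm².
Equal strain + equilibrium ⇒ each member carries load in proportion to AE: A₁E₁ = 92860000 N, A₂E₂ = 72250000 N, ΣAE = 165100000 N.
σ₁ = P·E₁/ΣAE = -42600·195000/165100000 = -50.31 MPa.

-50.3 MPa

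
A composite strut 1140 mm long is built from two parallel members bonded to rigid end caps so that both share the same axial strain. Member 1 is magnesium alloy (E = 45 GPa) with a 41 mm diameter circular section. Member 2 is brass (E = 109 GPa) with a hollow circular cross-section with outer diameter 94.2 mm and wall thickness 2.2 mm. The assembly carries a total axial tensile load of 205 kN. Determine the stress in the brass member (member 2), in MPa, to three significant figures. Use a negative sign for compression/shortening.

A_1 = 1320 mm².
A_2 = 635.9 mm².
Equal strain + equilibrium ⇒ each member carries load in proportion to AE: A₁E₁ = 59410000 N, A₂E₂ = 69310000 N, ΣAE = 128700000 N.
σ₂ = P·E₂/ΣAE = 205000·109000/128700000 = 173.6 MPa.

174 MPa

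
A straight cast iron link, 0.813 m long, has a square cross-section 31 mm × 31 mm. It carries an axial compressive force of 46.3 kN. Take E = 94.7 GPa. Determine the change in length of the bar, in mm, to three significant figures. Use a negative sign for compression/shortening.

-0.414 mm

A = 961 mm².
δ_mech = NL/(AE) = -46300·813/(961·94700) = -0.4136 mm.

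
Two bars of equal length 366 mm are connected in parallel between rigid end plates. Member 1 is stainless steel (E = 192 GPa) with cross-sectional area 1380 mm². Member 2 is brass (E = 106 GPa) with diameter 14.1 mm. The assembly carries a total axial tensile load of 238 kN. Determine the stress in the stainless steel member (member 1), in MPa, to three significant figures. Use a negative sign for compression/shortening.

A_2 = 156.1 mm².
Equal strain + equilibrium ⇒ each member carries load in proportion to AE: A₁E₁ = 265000000 N, A₂E₂ = 16550000 N, ΣAE = 281500000 N.
σ₁ = P·E₁/ΣAE = 238000·192000/281500000 = 162.3 MPa.

162 MPa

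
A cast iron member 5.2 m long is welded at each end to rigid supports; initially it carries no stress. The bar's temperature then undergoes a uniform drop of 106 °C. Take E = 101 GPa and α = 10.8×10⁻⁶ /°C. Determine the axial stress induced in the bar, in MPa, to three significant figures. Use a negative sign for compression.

Free thermal expansion αLΔT = 10.8e-6 · 5200 · -106 = -5.953 mm.
The walls impose strain ε = −(-5.953)/5200 = 1.1448e-03; σ = Eε = 101000 · 1.1448e-03 = 115.6 MPa.

116 MPa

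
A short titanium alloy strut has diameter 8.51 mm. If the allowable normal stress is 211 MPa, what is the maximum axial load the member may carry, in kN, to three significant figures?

12.0 kN

A = 56.88 mm².
P_max = σ_allow · A = 211 · 56.88 = 12000 N = 12 kN.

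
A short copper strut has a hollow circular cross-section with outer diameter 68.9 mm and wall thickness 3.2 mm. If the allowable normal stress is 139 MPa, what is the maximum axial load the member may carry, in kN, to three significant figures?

91.8 kN

A = 660.5 mm².
P_max = σ_allow · A = 139 · 660.5 = 91810 N = 91.81 kN.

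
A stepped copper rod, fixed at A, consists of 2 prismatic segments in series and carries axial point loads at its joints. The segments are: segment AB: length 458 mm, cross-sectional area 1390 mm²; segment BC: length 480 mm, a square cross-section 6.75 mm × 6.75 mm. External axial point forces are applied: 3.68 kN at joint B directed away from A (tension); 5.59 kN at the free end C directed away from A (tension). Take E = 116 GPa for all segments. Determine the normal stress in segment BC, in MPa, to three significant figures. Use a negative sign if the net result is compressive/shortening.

Internal axial forces (sectioning from the free end, tension +): N_BC = 5.59 kN, N_AB = 9.27 kN.
A_BC = 45.56 mm².
σ_BC = N_BC/A_BC = 5590/45.56 = 122.7 MPa.

123 MPa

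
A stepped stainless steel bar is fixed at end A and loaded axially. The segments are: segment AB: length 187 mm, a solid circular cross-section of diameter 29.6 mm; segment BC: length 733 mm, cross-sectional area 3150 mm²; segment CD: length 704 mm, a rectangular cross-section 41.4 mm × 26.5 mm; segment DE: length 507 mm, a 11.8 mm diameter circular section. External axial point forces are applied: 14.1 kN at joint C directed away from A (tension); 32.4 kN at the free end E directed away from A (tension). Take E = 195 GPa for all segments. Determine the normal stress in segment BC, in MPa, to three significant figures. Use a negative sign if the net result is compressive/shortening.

14.8 MPa

Internal axial forces (sectioning from the free end, tension +): N_DE = 32.4 kN, N_CD = 32.4 kN, N_BC = 46.5 kN, N_AB = 46.5 kN.
σ_BC = N_BC/A_BC = 46500/3150 = 14.76 MPa.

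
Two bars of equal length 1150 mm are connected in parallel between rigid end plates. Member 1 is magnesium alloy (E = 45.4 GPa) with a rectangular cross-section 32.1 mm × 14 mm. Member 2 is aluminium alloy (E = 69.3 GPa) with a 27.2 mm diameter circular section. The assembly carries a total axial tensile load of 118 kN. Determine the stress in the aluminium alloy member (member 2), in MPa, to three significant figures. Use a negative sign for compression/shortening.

135 MPa

A_1 = 449.4 mm².
A_2 = 581.1 mm².
Equal strain + equilibrium ⇒ each member carries load in proportion to AE: A₁E₁ = 20400000 N, A₂E₂ = 40270000 N, ΣAE = 60670000 N.
σ₂ = P·E₂/ΣAE = 118000·69300/60670000 = 134.8 MPa.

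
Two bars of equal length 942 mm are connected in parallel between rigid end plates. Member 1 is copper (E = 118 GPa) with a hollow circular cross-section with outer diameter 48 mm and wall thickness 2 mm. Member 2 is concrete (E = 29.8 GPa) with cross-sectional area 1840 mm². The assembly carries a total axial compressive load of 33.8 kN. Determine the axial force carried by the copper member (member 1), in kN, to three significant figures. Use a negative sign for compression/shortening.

-13.0 kN

A_1 = 289 mm².
Equal strain + equilibrium ⇒ each member carries load in proportion to AE: A₁E₁ = 34110000 N, A₂E₂ = 54830000 N, ΣAE = 88940000 N.
F₁ = P·A₁E₁/ΣAE = -33800·34110000/88940000 = -12960 N.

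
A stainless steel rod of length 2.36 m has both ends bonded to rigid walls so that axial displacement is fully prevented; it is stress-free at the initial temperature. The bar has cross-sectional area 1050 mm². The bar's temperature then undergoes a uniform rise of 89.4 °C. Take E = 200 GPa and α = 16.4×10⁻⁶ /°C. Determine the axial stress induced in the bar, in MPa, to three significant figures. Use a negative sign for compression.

-293 MPa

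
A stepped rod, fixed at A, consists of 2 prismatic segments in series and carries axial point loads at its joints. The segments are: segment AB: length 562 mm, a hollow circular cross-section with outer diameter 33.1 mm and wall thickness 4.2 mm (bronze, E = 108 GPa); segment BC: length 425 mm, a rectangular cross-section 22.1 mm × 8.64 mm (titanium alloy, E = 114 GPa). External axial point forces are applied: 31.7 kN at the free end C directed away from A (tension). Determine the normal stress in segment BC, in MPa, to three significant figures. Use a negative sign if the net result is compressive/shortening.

Internal axial forces (sectioning from the free end, tension +): N_BC = 31.7 kN, N_AB = 31.7 kN.
A_BC = 190.9 mm².
σ_BC = N_BC/A_BC = 31700/190.9 = 166 MPa.

166 MPa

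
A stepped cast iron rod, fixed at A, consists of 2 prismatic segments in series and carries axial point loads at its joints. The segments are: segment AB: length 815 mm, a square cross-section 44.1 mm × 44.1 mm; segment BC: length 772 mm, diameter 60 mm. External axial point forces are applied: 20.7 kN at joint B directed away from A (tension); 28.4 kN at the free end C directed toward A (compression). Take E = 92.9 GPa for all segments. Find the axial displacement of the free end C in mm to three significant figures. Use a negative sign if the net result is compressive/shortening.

-0.118 mm

Internal axial forces (sectioning from the free end, tension +): N_BC = -28.4 kN, N_AB = -7.7 kN.
A_AB = 1945 mm².
A_BC = 2827 mm².
δ_AB = -7700·815/(1945·92900) = -0.03473 mm
δ_BC = -28400·772/(2827·92900) = -0.08347 mm
δ = Σδ_i = -0.1182 mm.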